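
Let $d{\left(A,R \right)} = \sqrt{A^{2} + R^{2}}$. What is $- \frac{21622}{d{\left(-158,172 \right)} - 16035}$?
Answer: $\frac{346708770}{257066677} + \frac{43244 \sqrt{13637}}{257066677} \approx 1.3684$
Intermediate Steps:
$- \frac{21622}{d{\left(-158,172 \right)} - 16035} = - \frac{21622}{\sqrt{\left(-158\right)^{2} + 172^{2}} - 16035} = - \frac{21622}{\sqrt{24964 + 29584} - 16035} = - \frac{21622}{\sqrt{54548} - 16035} = - \frac{21622}{2 \sqrt{13637} - 16035} = - \frac{21622}{-16035 + 2 \sqrt{13637}}$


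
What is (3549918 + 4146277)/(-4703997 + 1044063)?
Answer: -7696195/3659934 ≈ -2.1028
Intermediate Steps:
(3549918 + 4146277)/(-4703997 + 1044063) = 7696195/(-3659934) = 7696195*(-1/3659934) = -7696195/3659934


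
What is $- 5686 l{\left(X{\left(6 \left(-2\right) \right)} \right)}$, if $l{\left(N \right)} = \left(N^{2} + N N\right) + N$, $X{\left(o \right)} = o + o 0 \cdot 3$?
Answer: $-1569336$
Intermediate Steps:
$X{\left(o \right)} = o$ ($X{\left(o \right)} = o + 0 \cdot 3 = o + 0 = o$)
$l{\left(N \right)} = N + 2 N^{2}$ ($l{\left(N \right)} = \left(N^{2} + N^{2}\right) + N = 2 N^{2} + N = N + 2 N^{2}$)
$- 5686 l{\left(X{\left(6 \left(-2\right) \right)} \right)} = - 5686 \cdot 6 \left(-2\right) \left(1 + 2 \cdot 6 \left(-2\right)\right) = - 5686 \left(- 12 \left(1 + 2 \left(-12\right)\right)\right) = - 5686 \left(- 12 \left(1 - 24\right)\right) = - 5686 \left(\left(-12\right) \left(-23\right)\right) = \left(-5686\right) 276 = -1569336$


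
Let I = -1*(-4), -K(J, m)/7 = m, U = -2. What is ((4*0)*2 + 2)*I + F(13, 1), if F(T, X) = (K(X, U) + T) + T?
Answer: 48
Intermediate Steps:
K(J, m) = -7*m
F(T, X) = 14 + 2*T (F(T, X) = (-7*(-2) + T) + T = (14 + T) + T = 14 + 2*T)
I = 4
((4*0)*2 + 2)*I + F(13, 1) = ((4*0)*2 + 2)*4 + (14 + 2*13) = (0*2 + 2)*4 + (14 + 26) = (0 + 2)*4 + 40 = 2*4 + 40 = 8 + 40 = 48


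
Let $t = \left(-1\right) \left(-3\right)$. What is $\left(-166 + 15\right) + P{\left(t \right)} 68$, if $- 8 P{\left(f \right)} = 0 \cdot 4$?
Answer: $-151$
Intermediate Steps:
$t = 3$
$P{\left(f \right)} = 0$ ($P{\left(f \right)} = - \frac{0 \cdot 4}{8} = \left(- \frac{1}{8}\right) 0 = 0$)
$\left(-166 + 15\right) + P{\left(t \right)} 68 = \left(-166 + 15\right) + 0 \cdot 68 = -151 + 0 = -151$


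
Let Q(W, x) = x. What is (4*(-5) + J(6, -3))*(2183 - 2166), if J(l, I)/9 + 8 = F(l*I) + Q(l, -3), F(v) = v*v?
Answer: 47549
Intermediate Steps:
F(v) = v**2
J(l, I) = -99 + 9*I**2*l**2 (J(l, I) = -72 + 9*((l*I)**2 - 3) = -72 + 9*((I*l)**2 - 3) = -72 + 9*(I**2*l**2 - 3) = -72 + 9*(-3 + I**2*l**2) = -72 + (-27 + 9*I**2*l**2) = -99 + 9*I**2*l**2)
(4*(-5) + J(6, -3))*(2183 - 2166) = (4*(-5) + (-99 + 9*(-3)**2*6**2))*(2183 - 2166) = (-20 + (-99 + 9*9*36))*17 = (-20 + (-99 + 2916))*17 = (-20 + 2817)*17 = 2797*17 = 47549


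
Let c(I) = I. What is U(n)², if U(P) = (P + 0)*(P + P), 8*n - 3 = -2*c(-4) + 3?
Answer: 2401/64 ≈ 37.516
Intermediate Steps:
n = 7/4 (n = 3/8 + (-2*(-4) + 3)/8 = 3/8 + (8 + 3)/8 = 3/8 + (⅛)*11 = 3/8 + 11/8 = 7/4 ≈ 1.7500)
U(P) = 2*P² (U(P) = P*(2*P) = 2*P²)
U(n)² = (2*(7/4)²)² = (2*(49/16))² = (49/8)² = 2401/64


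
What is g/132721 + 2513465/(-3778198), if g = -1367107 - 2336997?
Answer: -14328427912857/501446216758 ≈ -28.574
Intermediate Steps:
g = -3704104
g/132721 + 2513465/(-3778198) = -3704104/132721 + 2513465/(-3778198) = -3704104*1/132721 + 2513465*(-1/3778198) = -3704104/132721 - 2513465/3778198 = -14328427912857/501446216758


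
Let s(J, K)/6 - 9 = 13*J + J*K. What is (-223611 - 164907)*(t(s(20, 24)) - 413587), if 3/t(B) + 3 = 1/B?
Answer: 9801869339382/61 ≈ 1.6069e+11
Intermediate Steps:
s(J, K) = 54 + 78*J + 6*J*K (s(J, K) = 54 + 6*(13*J + J*K) = 54 + (78*J + 6*J*K) = 54 + 78*J + 6*J*K)
t(B) = 3/(-3 + 1/B)
(-223611 - 164907)*(t(s(20, 24)) - 413587) = (-223611 - 164907)*(-3*(54 + 78*20 + 6*20*24)/(-1 + 3*(54 + 78*20 + 6*20*24)) - 413587) = -388518*(-3*(54 + 1560 + 2880)/(-1 + 3*(54 + 1560 + 2880)) - 413587) = -388518*(-3*4494/(-1 + 3*4494) - 413587) = -388518*(-3*4494/(-1 + 13482) - 413587) = -388518*(-3*4494/13481 - 413587) = -388518*(-3*4494*1/13481 - 413587) = -388518*(-13482/13481 - 413587) = -388518*(-5575579829/13481) = 9801869339382/61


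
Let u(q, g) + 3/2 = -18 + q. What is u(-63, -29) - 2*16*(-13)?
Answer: 667/2 ≈ 333.50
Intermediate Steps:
u(q, g) = -39/2 + q (u(q, g) = -3/2 + (-18 + q) = -39/2 + q)
u(-63, -29) - 2*16*(-13) = (-39/2 - 63) - 2*16*(-13) = -165/2 - 32*(-13) = -165/2 + 416 = 667/2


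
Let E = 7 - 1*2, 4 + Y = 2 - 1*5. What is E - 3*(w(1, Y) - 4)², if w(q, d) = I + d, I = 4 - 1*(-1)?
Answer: -103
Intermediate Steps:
Y = -7 (Y = -4 + (2 - 1*5) = -4 + (2 - 5) = -4 - 3 = -7)
I = 5 (I = 4 + 1 = 5)
w(q, d) = 5 + d
E = 5 (E = 7 - 2 = 5)
E - 3*(w(1, Y) - 4)² = 5 - 3*((5 - 7) - 4)² = 5 - 3*(-2 - 4)² = 5 - 3*(-6)² = 5 - 3*36 = 5 - 108 = -103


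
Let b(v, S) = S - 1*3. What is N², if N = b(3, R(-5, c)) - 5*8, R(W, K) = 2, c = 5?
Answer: 1681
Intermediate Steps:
b(v, S) = -3 + S (b(v, S) = S - 3 = -3 + S)
N = -41 (N = (-3 + 2) - 5*8 = -1 - 40 = -41)
N² = (-41)² = 1681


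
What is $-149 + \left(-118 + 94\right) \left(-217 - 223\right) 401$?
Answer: $4234411$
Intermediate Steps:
$-149 + \left(-118 + 94\right) \left(-217 - 223\right) 401 = -149 + \left(-24\right) \left(-440\right) 401 = -149 + 10560 \cdot 401 = -149 + 4234560 = 4234411$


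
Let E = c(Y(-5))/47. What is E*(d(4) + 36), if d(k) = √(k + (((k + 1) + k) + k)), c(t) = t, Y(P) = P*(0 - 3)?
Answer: 540/47 + 15*√17/47 ≈ 12.805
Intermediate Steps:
Y(P) = -3*P (Y(P) = P*(-3) = -3*P)
E = 15/47 (E = -3*(-5)/47 = 15*(1/47) = 15/47 ≈ 0.31915)
d(k) = √(1 + 4*k) (d(k) = √(k + (((1 + k) + k) + k)) = √(k + ((1 + 2*k) + k)) = √(k + (1 + 3*k)) = √(1 + 4*k))
E*(d(4) + 36) = 15*(√(1 + 4*4) + 36)/47 = 15*(√(1 + 16) + 36)/47 = 15*(√17 + 36)/47 = 15*(36 + √17)/47 = 540/47 + 15*√17/47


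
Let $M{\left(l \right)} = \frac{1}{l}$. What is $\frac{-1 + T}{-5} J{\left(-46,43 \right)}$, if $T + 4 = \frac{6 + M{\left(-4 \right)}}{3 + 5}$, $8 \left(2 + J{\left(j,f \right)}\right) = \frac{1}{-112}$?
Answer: $- \frac{245641}{143360} \approx -1.7135$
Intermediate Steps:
$J{\left(j,f \right)} = - \frac{1793}{896}$ ($J{\left(j,f \right)} = -2 + \frac{1}{8 \left(-112\right)} = -2 + \frac{1}{8} \left(- \frac{1}{112}\right) = -2 - \frac{1}{896} = - \frac{1793}{896}$)
$T = - \frac{105}{32}$ ($T = -4 + \frac{6 + \frac{1}{-4}}{3 + 5} = -4 + \frac{6 - \frac{1}{4}}{8} = -4 + \frac{23}{4} \cdot \frac{1}{8} = -4 + \frac{23}{32} = - \frac{105}{32} \approx -3.2813$)
$\frac{-1 + T}{-5} J{\left(-46,43 \right)} = \frac{-1 - \frac{105}{32}}{-5} \left(- \frac{1793}{896}\right) = \left(- \frac{1}{5}\right) \left(- \frac{137}{32}\right) \left(- \frac{1793}{896}\right) = \frac{137}{160} \left(- \frac{1793}{896}\right) = - \frac{245641}{143360}$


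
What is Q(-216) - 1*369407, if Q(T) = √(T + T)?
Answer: -369407 + 12*I*√3 ≈ -3.6941e+5 + 20.785*I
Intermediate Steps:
Q(T) = √2*√T (Q(T) = √(2*T) = √2*√T)
Q(-216) - 1*369407 = √2*√(-216) - 1*369407 = √2*(6*I*√6) - 369407 = 12*I*√3 - 369407 = -369407 + 12*I*√3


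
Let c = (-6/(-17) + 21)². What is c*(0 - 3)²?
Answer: 1185921/289 ≈ 4103.5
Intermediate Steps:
c = 131769/289 (c = (-6*(-1/17) + 21)² = (6/17 + 21)² = (363/17)² = 131769/289 ≈ 455.95)
c*(0 - 3)² = 131769*(0 - 3)²/289 = (131769/289)*(-3)² = (131769/289)*9 = 1185921/289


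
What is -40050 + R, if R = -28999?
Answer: -69049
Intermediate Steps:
-40050 + R = -40050 - 28999 = -69049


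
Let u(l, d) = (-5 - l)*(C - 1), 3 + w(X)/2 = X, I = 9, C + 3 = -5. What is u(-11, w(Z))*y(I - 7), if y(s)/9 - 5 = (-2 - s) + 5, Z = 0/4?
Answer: -2916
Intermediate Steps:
C = -8 (C = -3 - 5 = -8)
Z = 0 (Z = 0*(¼) = 0)
w(X) = -6 + 2*X
u(l, d) = 45 + 9*l (u(l, d) = (-5 - l)*(-8 - 1) = (-5 - l)*(-9) = 45 + 9*l)
y(s) = 72 - 9*s (y(s) = 45 + 9*((-2 - s) + 5) = 45 + 9*(3 - s) = 45 + (27 - 9*s) = 72 - 9*s)
u(-11, w(Z))*y(I - 7) = (45 + 9*(-11))*(72 - 9*(9 - 7)) = (45 - 99)*(72 - 9*2) = -54*(72 - 18) = -54*54 = -2916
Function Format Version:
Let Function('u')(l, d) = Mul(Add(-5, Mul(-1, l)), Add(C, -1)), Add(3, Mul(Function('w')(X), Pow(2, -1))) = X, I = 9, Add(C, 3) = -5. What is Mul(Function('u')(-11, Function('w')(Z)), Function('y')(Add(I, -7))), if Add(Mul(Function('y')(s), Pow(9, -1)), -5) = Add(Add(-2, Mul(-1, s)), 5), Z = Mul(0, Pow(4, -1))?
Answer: -2916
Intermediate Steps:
C = -8 (C = Add(-3, -5) = -8)
Z = 0 (Z = Mul(0, Rational(1, 4)) = 0)
Function('w')(X) = Add(-6, Mul(2, X))
Function('u')(l, d) = Add(45, Mul(9, l)) (Function('u')(l, d) = Mul(Add(-5, Mul(-1, l)), Add(-8, -1)) = Mul(Add(-5, Mul(-1, l)), -9) = Add(45, Mul(9, l)))
Function('y')(s) = Add(72, Mul(-9, s)) (Function('y')(s) = Add(45, Mul(9, Add(Add(-2, Mul(-1, s)), 5))) = Add(45, Mul(9, Add(3, Mul(-1, s)))) = Add(45, Add(27, Mul(-9, s))) = Add(72, Mul(-9, s)))
Mul(Function('u')(-11, Function('w')(Z)), Function('y')(Add(I, -7))) = Mul(Add(45, Mul(9, -11)), Add(72, Mul(-9, Add(9, -7)))) = Mul(Add(45, -99), Add(72, Mul(-9, 2))) = Mul(-54, Add(72, -18)) = Mul(-54, 54) = -2916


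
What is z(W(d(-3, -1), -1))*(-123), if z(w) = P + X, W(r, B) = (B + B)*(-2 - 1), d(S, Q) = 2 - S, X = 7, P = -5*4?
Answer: 1599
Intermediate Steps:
P = -20
W(r, B) = -6*B (W(r, B) = (2*B)*(-3) = -6*B)
z(w) = -13 (z(w) = -20 + 7 = -13)
z(W(d(-3, -1), -1))*(-123) = -13*(-123) = 1599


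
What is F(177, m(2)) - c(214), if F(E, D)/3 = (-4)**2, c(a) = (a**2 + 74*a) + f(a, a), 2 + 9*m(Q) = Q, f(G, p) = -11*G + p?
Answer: -59444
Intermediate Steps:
f(G, p) = p - 11*G
m(Q) = -2/9 + Q/9
c(a) = a**2 + 64*a (c(a) = (a**2 + 74*a) + (a - 11*a) = (a**2 + 74*a) - 10*a = a**2 + 64*a)
F(E, D) = 48 (F(E, D) = 3*(-4)**2 = 3*16 = 48)
F(177, m(2)) - c(214) = 48 - 214*(64 + 214) = 48 - 214*278 = 48 - 1*59492 = 48 - 59492 = -59444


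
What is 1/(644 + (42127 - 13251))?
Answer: 1/29520 ≈ 3.3875e-5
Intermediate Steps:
1/(644 + (42127 - 13251)) = 1/(644 + 28876) = 1/29520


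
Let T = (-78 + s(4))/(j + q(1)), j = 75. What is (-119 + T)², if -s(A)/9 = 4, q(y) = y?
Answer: 58081/4 ≈ 14520.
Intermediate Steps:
s(A) = -36 (s(A) = -9*4 = -36)
T = -3/2 (T = (-78 - 36)/(75 + 1) = -114/76 = -114*1/76 = -3/2 ≈ -1.5000)
(-119 + T)² = (-119 - 3/2)² = (-241/2)² = 58081/4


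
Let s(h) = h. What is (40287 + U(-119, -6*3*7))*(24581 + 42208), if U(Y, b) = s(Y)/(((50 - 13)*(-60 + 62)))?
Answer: 199105956891/74 ≈ 2.6906e+9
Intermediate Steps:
U(Y, b) = Y/74 (U(Y, b) = Y/(((50 - 13)*(-60 + 62))) = Y/((37*2)) = Y/74)
(40287 + U(-119, -6*3*7))*(24581 + 42208) = (40287 + (1/74)*(-119))*(24581 + 42208) = (40287 - 119/74)*66789 = (2981119/74)*66789 = 199105956891/74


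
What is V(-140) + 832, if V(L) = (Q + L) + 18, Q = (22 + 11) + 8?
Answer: 751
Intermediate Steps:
Q = 41 (Q = 33 + 8 = 41)
V(L) = 59 + L (V(L) = (41 + L) + 18 = 59 + L)
V(-140) + 832 = (59 - 140) + 832 = -81 + 832 = 751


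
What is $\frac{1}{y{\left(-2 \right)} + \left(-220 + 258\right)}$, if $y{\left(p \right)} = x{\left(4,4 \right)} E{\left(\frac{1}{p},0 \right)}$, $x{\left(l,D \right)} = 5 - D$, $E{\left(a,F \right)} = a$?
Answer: $\frac{2}{75} \approx 0.026667$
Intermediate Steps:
$y{\left(p \right)} = \frac{1}{p}$ ($y{\left(p \right)} = \frac{5 - 4}{p} = 1 \frac{1}{p} = \frac{1}{p}$)
$\frac{1}{y{\left(-2 \right)} + \left(-220 + 258\right)} = \frac{1}{\frac{1}{-2} + \left(-220 + 258\right)} = \frac{1}{- \frac{1}{2} + 38} = \frac{1}{\frac{75}{2}} = \frac{2}{75}$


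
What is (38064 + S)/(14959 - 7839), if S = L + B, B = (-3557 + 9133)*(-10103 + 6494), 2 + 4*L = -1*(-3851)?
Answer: -80339031/28480 ≈ -2820.9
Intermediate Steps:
L = 3849/4 (L = -1/2 + (-1*(-3851))/4 = -1/2 + (1/4)*3851 = -1/2 + 3851/4 = 3849/4 ≈ 962.25)
B = -20123784 (B = 5576*(-3609) = -20123784)
S = -80491287/4 (S = 3849/4 - 20123784 = -80491287/4 ≈ -2.0123e+7)
(38064 + S)/(14959 - 7839) = (38064 - 80491287/4)/(14959 - 7839) = -80339031/4/7120 = -80339031/4*1/7120 = -80339031/28480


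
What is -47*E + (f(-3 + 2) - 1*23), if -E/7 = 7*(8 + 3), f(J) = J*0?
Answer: 25310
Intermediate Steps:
f(J) = 0
E = -539 (E = -49*(8 + 3) = -49*11 = -7*77 = -539)
-47*E + (f(-3 + 2) - 1*23) = -47*(-539) + (0 - 1*23) = 25333 + (0 - 23) = 25333 - 23 = 25310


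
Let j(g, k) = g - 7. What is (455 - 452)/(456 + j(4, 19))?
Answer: 1/151 ≈ 0.0066225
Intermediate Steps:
j(g, k) = -7 + g
(455 - 452)/(456 + j(4, 19)) = (455 - 452)/(456 + (-7 + 4)) = 3/(456 - 3) = 3/453 = 3*(1/453) = 1/151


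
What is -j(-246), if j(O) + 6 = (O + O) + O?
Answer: 744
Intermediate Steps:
j(O) = -6 + 3*O (j(O) = -6 + ((O + O) + O) = -6 + (2*O + O) = -6 + 3*O)
-j(-246) = -(-6 + 3*(-246)) = -(-6 - 738) = -1*(-744) = 744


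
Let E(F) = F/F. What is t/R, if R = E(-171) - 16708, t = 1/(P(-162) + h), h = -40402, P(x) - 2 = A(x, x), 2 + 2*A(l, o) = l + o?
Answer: 1/677686041 ≈ 1.4756e-9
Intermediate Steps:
A(l, o) = -1 + l/2 + o/2 (A(l, o) = -1 + (l + o)/2 = -1 + (l/2 + o/2) = -1 + l/2 + o/2)
P(x) = 1 + x (P(x) = 2 + (-1 + x/2 + x/2) = 2 + (-1 + x) = 1 + x)
E(F) = 1
t = -1/40563 (t = 1/((1 - 162) - 40402) = 1/(-161 - 40402) = 1/(-40563) = -1/40563 ≈ -2.4653e-5)
R = -16707 (R = 1 - 16708 = -16707)
t/R = -1/40563/(-16707) = -1/40563*(-1/16707) = 1/677686041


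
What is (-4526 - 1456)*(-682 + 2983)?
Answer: -13764582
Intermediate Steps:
(-4526 - 1456)*(-682 + 2983) = -5982*2301 = -13764582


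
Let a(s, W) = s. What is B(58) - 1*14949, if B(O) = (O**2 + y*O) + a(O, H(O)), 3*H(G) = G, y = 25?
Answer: -10077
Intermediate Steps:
H(G) = G/3
B(O) = O**2 + 26*O (B(O) = (O**2 + 25*O) + O = O**2 + 26*O)
B(58) - 1*14949 = 58*(26 + 58) - 1*14949 = 58*84 - 14949 = 4872 - 14949 = -10077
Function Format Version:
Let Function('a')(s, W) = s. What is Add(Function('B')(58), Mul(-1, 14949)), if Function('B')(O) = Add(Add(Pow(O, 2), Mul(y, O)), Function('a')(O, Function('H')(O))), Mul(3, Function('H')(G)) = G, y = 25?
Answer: -10077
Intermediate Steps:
Function('H')(G) = Mul(Rational(1, 3), G)
Function('B')(O) = Add(Pow(O, 2), Mul(26, O)) (Function('B')(O) = Add(Add(Pow(O, 2), Mul(25, O)), O) = Add(Pow(O, 2), Mul(26, O)))
Add(Function('B')(58), Mul(-1, 14949)) = Add(Mul(58, Add(26, 58)), Mul(-1, 14949)) = Add(Mul(58, 84), -14949) = Add(4872, -14949) = -10077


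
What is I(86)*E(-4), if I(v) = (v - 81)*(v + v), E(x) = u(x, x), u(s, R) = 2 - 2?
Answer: 0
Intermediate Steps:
u(s, R) = 0
E(x) = 0
I(v) = 2*v*(-81 + v) (I(v) = (-81 + v)*(2*v) = 2*v*(-81 + v))
I(86)*E(-4) = (2*86*(-81 + 86))*0 = (2*86*5)*0 = 860*0 = 0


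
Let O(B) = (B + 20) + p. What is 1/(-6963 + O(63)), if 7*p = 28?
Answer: -1/6876 ≈ -0.00014543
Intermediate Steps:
p = 4 (p = (⅐)*28 = 4)
O(B) = 24 + B (O(B) = (B + 20) + 4 = (20 + B) + 4 = 24 + B)
1/(-6963 + O(63)) = 1/(-6963 + (24 + 63)) = 1/(-6963 + 87) = 1/(-6876) = -1/6876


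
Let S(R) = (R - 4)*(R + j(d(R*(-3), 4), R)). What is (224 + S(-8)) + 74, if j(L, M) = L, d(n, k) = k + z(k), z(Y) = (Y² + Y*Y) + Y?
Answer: -86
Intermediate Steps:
z(Y) = Y + 2*Y² (z(Y) = (Y² + Y²) + Y = 2*Y² + Y = Y + 2*Y²)
d(n, k) = k + k*(1 + 2*k)
S(R) = (-4 + R)*(40 + R) (S(R) = (R - 4)*(R + 2*4*(1 + 4)) = (-4 + R)*(R + 2*4*5) = (-4 + R)*(R + 40) = (-4 + R)*(40 + R))
(224 + S(-8)) + 74 = (224 + (-160 + (-8)² + 36*(-8))) + 74 = (224 + (-160 + 64 - 288)) + 74 = (224 - 384) + 74 = -160 + 74 = -86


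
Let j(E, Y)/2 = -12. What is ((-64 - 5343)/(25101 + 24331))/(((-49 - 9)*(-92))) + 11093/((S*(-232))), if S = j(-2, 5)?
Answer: 394121915/197826864 ≈ 1.9923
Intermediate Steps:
j(E, Y) = -24 (j(E, Y) = 2*(-12) = -24)
S = -24
((-64 - 5343)/(25101 + 24331))/(((-49 - 9)*(-92))) + 11093/((S*(-232))) = ((-64 - 5343)/(25101 + 24331))/(((-49 - 9)*(-92))) + 11093/((-24*(-232))) = (-5407/49432)/((-58*(-92))) + 11093/5568 = -5407*1/49432/5336 + 11093*(1/5568) = -5407/49432*1/5336 + 11093/5568 = -5407/263769152 + 11093/5568 = 394121915/197826864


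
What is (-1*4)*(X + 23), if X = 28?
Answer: -204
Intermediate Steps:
(-1*4)*(X + 23) = (-1*4)*(28 + 23) = -4*51 = -204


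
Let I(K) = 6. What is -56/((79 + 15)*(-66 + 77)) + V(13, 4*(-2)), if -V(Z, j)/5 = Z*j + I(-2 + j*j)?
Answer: 253302/517 ≈ 489.95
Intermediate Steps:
V(Z, j) = -30 - 5*Z*j (V(Z, j) = -5*(Z*j + 6) = -5*(6 + Z*j) = -30 - 5*Z*j)
-56/((79 + 15)*(-66 + 77)) + V(13, 4*(-2)) = -56/((79 + 15)*(-66 + 77)) + (-30 - 5*13*4*(-2)) = -56/(94*11) + (-30 - 5*13*(-8)) = -56/1034 + (-30 + 520) = (1/1034)*(-56) + 490 = -28/517 + 490 = 253302/517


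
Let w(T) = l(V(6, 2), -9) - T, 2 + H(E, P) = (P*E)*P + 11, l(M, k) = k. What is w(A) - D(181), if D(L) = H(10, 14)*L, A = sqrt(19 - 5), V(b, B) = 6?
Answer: -356398 - sqrt(14) ≈ -3.5640e+5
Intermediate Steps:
A = sqrt(14) ≈ 3.7417
H(E, P) = 9 + E*P**2 (H(E, P) = -2 + ((P*E)*P + 11) = -2 + ((E*P)*P + 11) = -2 + (E*P**2 + 11) = -2 + (11 + E*P**2) = 9 + E*P**2)
w(T) = -9 - T
D(L) = 1969*L (D(L) = (9 + 10*14**2)*L = (9 + 10*196)*L = (9 + 1960)*L = 1969*L)
w(A) - D(181) = (-9 - sqrt(14)) - 1969*181 = (-9 - sqrt(14)) - 1*356389 = (-9 - sqrt(14)) - 356389 = -356398 - sqrt(14)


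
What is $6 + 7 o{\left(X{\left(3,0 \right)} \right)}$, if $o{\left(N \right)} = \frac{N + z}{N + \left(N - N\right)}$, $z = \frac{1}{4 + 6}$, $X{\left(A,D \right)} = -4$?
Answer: $\frac{513}{40} \approx 12.825$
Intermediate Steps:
$z = \frac{1}{10} \approx 0.1$
$o{\left(N \right)} = \frac{\frac{1}{10} + N}{N}$ ($o{\left(N \right)} = \frac{N + \frac{1}{10}}{N + \left(N - N\right)} = \frac{\frac{1}{10} + N}{N + 0} = \frac{\frac{1}{10} + N}{N}$)
$6 + 7 o{\left(X{\left(3,0 \right)} \right)} = 6 + 7 \frac{\frac{1}{10} - 4}{-4} = 6 + 7 \left(\left(- \frac{1}{4}\right) \left(- \frac{39}{10}\right)\right) = 6 + 7 \cdot \frac{39}{40} = 6 + \frac{273}{40} = \frac{513}{40}$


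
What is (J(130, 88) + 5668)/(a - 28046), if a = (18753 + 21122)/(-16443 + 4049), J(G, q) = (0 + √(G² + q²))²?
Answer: -375686928/347641999 ≈ -1.0807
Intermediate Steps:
J(G, q) = G² + q² (J(G, q) = (√(G² + q²))² = G² + q²)
a = -39875/12394 (a = 39875/(-12394) = 39875*(-1/12394) = -39875/12394 ≈ -3.2173)
(J(130, 88) + 5668)/(a - 28046) = ((130² + 88²) + 5668)/(-39875/12394 - 28046) = ((16900 + 7744) + 5668)/(-347641999/12394) = (24644 + 5668)*(-12394/347641999) = 30312*(-12394/347641999) = -375686928/347641999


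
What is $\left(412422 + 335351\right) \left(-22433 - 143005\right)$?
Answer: $-123710069574$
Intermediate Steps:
$\left(412422 + 335351\right) \left(-22433 - 143005\right) = 747773 \left(-165438\right) = -123710069574$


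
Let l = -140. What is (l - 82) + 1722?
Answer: 1500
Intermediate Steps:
(l - 82) + 1722 = (-140 - 82) + 1722 = -222 + 1722 = 1500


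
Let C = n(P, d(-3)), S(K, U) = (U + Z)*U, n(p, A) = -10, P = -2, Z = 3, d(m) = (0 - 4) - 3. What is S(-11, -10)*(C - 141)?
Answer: -10570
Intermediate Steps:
d(m) = -7 (d(m) = -4 - 3 = -7)
S(K, U) = U*(3 + U) (S(K, U) = (U + 3)*U = (3 + U)*U = U*(3 + U))
C = -10
S(-11, -10)*(C - 141) = (-10*(3 - 10))*(-10 - 141) = -10*(-7)*(-151) = 70*(-151) = -10570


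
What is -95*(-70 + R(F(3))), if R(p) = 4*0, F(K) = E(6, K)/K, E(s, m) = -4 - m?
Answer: 6650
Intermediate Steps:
F(K) = (-4 - K)/K
R(p) = 0
-95*(-70 + R(F(3))) = -95*(-70 + 0) = -95*(-70) = 6650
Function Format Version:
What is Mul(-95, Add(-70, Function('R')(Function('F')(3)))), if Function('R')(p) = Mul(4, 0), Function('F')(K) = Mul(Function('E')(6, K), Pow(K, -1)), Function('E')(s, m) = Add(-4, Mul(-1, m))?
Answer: 6650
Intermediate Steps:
Function('F')(K) = Mul(Pow(K, -1), Add(-4, Mul(-1, K))) (Function('F')(K) = Mul(Add(-4, Mul(-1, K)), Pow(K, -1)) = Mul(Pow(K, -1), Add(-4, Mul(-1, K))))
Function('R')(p) = 0
Mul(-95, Add(-70, Function('R')(Function('F')(3)))) = Mul(-95, Add(-70, 0)) = Mul(-95, -70) = 6650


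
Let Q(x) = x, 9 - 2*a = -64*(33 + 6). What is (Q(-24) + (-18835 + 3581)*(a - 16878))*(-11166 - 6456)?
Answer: -4200227542566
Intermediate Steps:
a = 2505/2 (a = 9/2 - (-32)*(33 + 6) = 9/2 - (-32)*39 = 9/2 - ½*(-2496) = 9/2 + 1248 = 2505/2 ≈ 1252.5)
(Q(-24) + (-18835 + 3581)*(a - 16878))*(-11166 - 6456) = (-24 + (-18835 + 3581)*(2505/2 - 16878))*(-11166 - 6456) = (-24 - 15254*(-31251/2))*(-17622) = (-24 + 238351377)*(-17622) = 238351353*(-17622) = -4200227542566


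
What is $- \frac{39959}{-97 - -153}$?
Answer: $- \frac{39959}{56} \approx -713.55$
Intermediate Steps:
$- \frac{39959}{-97 - -153} = - \frac{39959}{-97 + 153} = - \frac{39959}{56}$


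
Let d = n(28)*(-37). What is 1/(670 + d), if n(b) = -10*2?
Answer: 1/1410 ≈ 0.00070922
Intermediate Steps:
n(b) = -20
d = 740 (d = -20*(-37) = 740)
1/(670 + d) = 1/(670 + 740) = 1/1410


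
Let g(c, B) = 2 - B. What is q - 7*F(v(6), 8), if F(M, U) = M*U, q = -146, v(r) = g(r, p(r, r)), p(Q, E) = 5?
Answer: 22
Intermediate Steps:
v(r) = -3 (v(r) = 2 - 1*5 = 2 - 5 = -3)
q - 7*F(v(6), 8) = -146 - (-21)*8 = -146 - 7*(-24) = -146 + 168 = 22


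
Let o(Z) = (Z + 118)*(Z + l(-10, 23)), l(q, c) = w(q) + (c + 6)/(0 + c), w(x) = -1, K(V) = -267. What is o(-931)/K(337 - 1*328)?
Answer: -5801297/2047 ≈ -2834.0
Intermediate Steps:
l(q, c) = -1 + (6 + c)/c (l(q, c) = -1 + (c + 6)/(0 + c) = -1 + (6 + c)/c)
o(Z) = (118 + Z)*(6/23 + Z) (o(Z) = (Z + 118)*(Z + 6/23) = (118 + Z)*(Z + 6*(1/23)) = (118 + Z)*(Z + 6/23) = (118 + Z)*(6/23 + Z))
o(-931)/K(337 - 1*328) = (708/23 + (-931)² + (2720/23)*(-931))/(-267) = (708/23 + 866761 - 2532320/23)*(-1/267) = (17403891/23)*(-1/267) = -5801297/2047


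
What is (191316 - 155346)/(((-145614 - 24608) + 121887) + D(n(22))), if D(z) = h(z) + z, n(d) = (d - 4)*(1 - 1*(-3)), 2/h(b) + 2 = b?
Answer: -19075/25594 ≈ -0.74529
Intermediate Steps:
h(b) = 2/(-2 + b)
n(d) = -16 + 4*d (n(d) = (-4 + d)*(1 + 3) = (-4 + d)*4 = -16 + 4*d)
D(z) = z + 2/(-2 + z) (D(z) = 2/(-2 + z) + z = z + 2/(-2 + z))
(191316 - 155346)/(((-145614 - 24608) + 121887) + D(n(22))) = (191316 - 155346)/(((-145614 - 24608) + 121887) + (2 + (-16 + 4*22)*(-2 + (-16 + 4*22)))/(-2 + (-16 + 4*22))) = 35970/((-170222 + 121887) + (2 + (-16 + 88)*(-2 + (-16 + 88)))/(-2 + (-16 + 88))) = 35970/(-48335 + (2 + 72*(-2 + 72))/(-2 + 72)) = 35970/(-48335 + (2 + 72*70)/70) = 35970/(-48335 + (2 + 5040)/70) = 35970/(-48335 + (1/70)*5042) = 35970/(-48335 + 2521/35) = 35970/(-1689204/35) = 35970*(-35/1689204) = -19075/25594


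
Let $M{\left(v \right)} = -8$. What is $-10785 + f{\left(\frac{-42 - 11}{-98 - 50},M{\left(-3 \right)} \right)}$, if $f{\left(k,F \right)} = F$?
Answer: $-10793$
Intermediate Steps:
$-10785 + f{\left(\frac{-42 - 11}{-98 - 50},M{\left(-3 \right)} \right)} = -10785 - 8 = -10793$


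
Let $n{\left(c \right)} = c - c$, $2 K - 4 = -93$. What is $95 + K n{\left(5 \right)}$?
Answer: $95$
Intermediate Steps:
$K = - \frac{89}{2}$ ($K = 2 + \frac{1}{2} \left(-93\right) = 2 - \frac{93}{2} = - \frac{89}{2} \approx -44.5$)
$n{\left(c \right)} = 0$
$95 + K n{\left(5 \right)} = 95 - 0 = 95 + 0 = 95$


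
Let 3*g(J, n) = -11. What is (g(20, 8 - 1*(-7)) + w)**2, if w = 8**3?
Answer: 2325625/9 ≈ 2.5840e+5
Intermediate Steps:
g(J, n) = -11/3 (g(J, n) = (1/3)*(-11) = -11/3)
w = 512
(g(20, 8 - 1*(-7)) + w)**2 = (-11/3 + 512)**2 = (1525/3)**2 = 2325625/9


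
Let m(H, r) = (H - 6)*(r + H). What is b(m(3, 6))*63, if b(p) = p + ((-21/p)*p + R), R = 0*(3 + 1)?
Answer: -3024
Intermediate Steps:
R = 0 (R = 0*4 = 0)
m(H, r) = (-6 + H)*(H + r)
b(p) = -21 + p (b(p) = p + ((-21/p)*p + 0) = p + (-21 + 0) = p - 21 = -21 + p)
b(m(3, 6))*63 = (-21 + (3**2 - 6*3 - 6*6 + 3*6))*63 = (-21 + (9 - 18 - 36 + 18))*63 = (-21 - 27)*63 = -48*63 = -3024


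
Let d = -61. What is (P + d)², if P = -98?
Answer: 25281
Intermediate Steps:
(P + d)² = (-98 - 61)² = (-159)² = 25281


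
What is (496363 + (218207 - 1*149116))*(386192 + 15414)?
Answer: 227089719124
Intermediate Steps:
(496363 + (218207 - 1*149116))*(386192 + 15414) = (496363 + (218207 - 149116))*401606 = (496363 + 69091)*401606 = 565454*401606 = 227089719124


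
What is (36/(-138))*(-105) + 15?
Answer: 975/23 ≈ 42.391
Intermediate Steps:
(36/(-138))*(-105) + 15 = (36*(-1/138))*(-105) + 15 = -6/23*(-105) + 15 = 630/23 + 15 = 975/23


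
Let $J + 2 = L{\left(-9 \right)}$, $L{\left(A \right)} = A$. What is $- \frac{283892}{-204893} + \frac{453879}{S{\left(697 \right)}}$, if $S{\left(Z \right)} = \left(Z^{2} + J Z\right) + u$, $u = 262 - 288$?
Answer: $\frac{25414437491}{10884735732} \approx 2.3349$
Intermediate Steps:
$J = -11$ ($J = -2 - 9 = -11$)
$u = -26$ ($u = 262 - 288 = -26$)
$S{\left(Z \right)} = -26 + Z^{2} - 11 Z$ ($S{\left(Z \right)} = \left(Z^{2} - 11 Z\right) - 26 = -26 + Z^{2} - 11 Z$)
$- \frac{283892}{-204893} + \frac{453879}{S{\left(697 \right)}} = - \frac{283892}{-204893} + \frac{453879}{-26 + 697^{2} - 7667} = \left(-283892\right) \left(- \frac{1}{204893}\right) + \frac{453879}{-26 + 485809 - 7667} = \frac{283892}{204893} + \frac{453879}{478116} = \frac{283892}{204893} + 453879 \cdot \frac{1}{478116} = \frac{283892}{204893} + \frac{50431}{53124} = \frac{25414437491}{10884735732}$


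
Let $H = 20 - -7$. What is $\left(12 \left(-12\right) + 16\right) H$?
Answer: $-3456$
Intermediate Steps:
$H = 27$ ($H = 20 + 7 = 27$)
$\left(12 \left(-12\right) + 16\right) H = \left(12 \left(-12\right) + 16\right) 27 = \left(-144 + 16\right) 27 = \left(-128\right) 27 = -3456$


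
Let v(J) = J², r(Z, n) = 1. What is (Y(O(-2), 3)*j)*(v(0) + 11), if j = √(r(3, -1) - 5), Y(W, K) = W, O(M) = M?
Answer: -44*I ≈ -44.0*I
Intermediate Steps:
j = 2*I (j = √(1 - 5) = √(-4) = 2*I ≈ 2.0*I)
(Y(O(-2), 3)*j)*(v(0) + 11) = (-4*I)*(0² + 11) = (-4*I)*(0 + 11) = -4*I*11 = -44*I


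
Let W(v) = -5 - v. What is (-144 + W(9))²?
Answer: 24964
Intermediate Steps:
(-144 + W(9))² = (-144 + (-5 - 1*9))² = (-144 + (-5 - 9))² = (-144 - 14)² = (-158)² = 24964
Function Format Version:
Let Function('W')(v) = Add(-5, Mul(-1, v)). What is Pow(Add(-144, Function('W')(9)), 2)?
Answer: 24964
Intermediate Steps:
Pow(Add(-144, Function('W')(9)), 2) = Pow(Add(-144, Add(-5, Mul(-1, 9))), 2) = Pow(Add(-144, Add(-5, -9)), 2) = Pow(Add(-144, -14), 2) = Pow(-158, 2) = 24964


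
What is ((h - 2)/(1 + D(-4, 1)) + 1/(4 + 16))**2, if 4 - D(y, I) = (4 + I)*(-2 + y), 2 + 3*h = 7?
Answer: 289/176400 ≈ 0.0016383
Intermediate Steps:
h = 5/3 (h = -2/3 + (1/3)*7 = -2/3 + 7/3 = 5/3 ≈ 1.6667)
D(y, I) = 4 - (-2 + y)*(4 + I) (D(y, I) = 4 - (4 + I)*(-2 + y) = 4 - (-2 + y)*(4 + I))
((h - 2)/(1 + D(-4, 1)) + 1/(4 + 16))**2 = ((5/3 - 2)/(1 + (12 - 4*(-4) + 2*1 - 1*1*(-4))) + 1/(4 + 16))**2 = (-1/(3*(1 + (12 + 16 + 2 + 4))) + 1/20)**2 = (-1/(3*(1 + 34)) + 1/20)**2 = (-1/3/35 + 1/20)**2 = (-1/3*1/35 + 1/20)**2 = (-1/105 + 1/20)**2 = (17/420)**2 = 289/176400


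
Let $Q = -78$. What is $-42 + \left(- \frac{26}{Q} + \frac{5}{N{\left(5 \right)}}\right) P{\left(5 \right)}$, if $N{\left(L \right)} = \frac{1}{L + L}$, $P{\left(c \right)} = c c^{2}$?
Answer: $\frac{18749}{3} \approx 6249.7$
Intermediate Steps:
$P{\left(c \right)} = c^{3}$
$N{\left(L \right)} = \frac{1}{2 L}$
$-42 + \left(- \frac{26}{Q} + \frac{5}{N{\left(5 \right)}}\right) P{\left(5 \right)} = -42 + \left(- \frac{26}{-78} + \frac{5}{\frac{1}{2} \cdot \frac{1}{5}}\right) 5^{3} = -42 + \left(\left(-26\right) \left(- \frac{1}{78}\right) + \frac{5}{\frac{1}{2} \cdot \frac{1}{5}}\right) 125 = -42 + \left(\frac{1}{3} + 5 \frac{1}{\frac{1}{10}}\right) 125 = -42 + \left(\frac{1}{3} + 5 \cdot 10\right) 125 = -42 + \left(\frac{1}{3} + 50\right) 125 = -42 + \frac{151}{3} \cdot 125 = -42 + \frac{18875}{3} = \frac{18749}{3}$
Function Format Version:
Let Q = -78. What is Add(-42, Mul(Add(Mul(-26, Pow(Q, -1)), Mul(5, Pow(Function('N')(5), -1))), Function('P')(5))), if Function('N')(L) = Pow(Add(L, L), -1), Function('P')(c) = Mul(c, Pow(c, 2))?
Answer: Rational(18749, 3) ≈ 6249.7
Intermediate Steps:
Function('P')(c) = Pow(c, 3)
Function('N')(L) = Mul(Rational(1, 2), Pow(L, -1)) (Function('N')(L) = Pow(Mul(2, L), -1) = Mul(Rational(1, 2), Pow(L, -1)))
Add(-42, Mul(Add(Mul(-26, Pow(Q, -1)), Mul(5, Pow(Function('N')(5), -1))), Function('P')(5))) = Add(-42, Mul(Add(Mul(-26, Pow(-78, -1)), Mul(5, Pow(Mul(Rational(1, 2), Pow(5, -1)), -1))), Pow(5, 3))) = Add(-42, Mul(Add(Mul(-26, Rational(-1, 78)), Mul(5, Pow(Mul(Rational(1, 2), Rational(1, 5)), -1))), 125)) = Add(-42, Mul(Add(Rational(1, 3), Mul(5, Pow(Rational(1, 10), -1))), 125)) = Add(-42, Mul(Add(Rational(1, 3), Mul(5, 10)), 125)) = Add(-42, Mul(Add(Rational(1, 3), 50), 125)) = Add(-42, Mul(Rational(151, 3), 125)) = Add(-42, Rational(18875, 3)) = Rational(18749, 3)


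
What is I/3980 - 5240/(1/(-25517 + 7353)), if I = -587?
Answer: 378813852213/3980 ≈ 9.5179e+7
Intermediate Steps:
I/3980 - 5240/(1/(-25517 + 7353)) = -587/3980 - 5240/(1/(-25517 + 7353)) = -587*1/3980 - 5240/(1/(-18164)) = -587/3980 - 5240/(-1/18164) = -587/3980 - 5240*(-18164) = -587/3980 + 95179360 = 378813852213/3980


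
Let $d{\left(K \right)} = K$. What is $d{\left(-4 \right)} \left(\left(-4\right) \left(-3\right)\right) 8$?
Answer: $-384$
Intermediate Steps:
$d{\left(-4 \right)} \left(\left(-4\right) \left(-3\right)\right) 8 = - 4 \left(\left(-4\right) \left(-3\right)\right) 8 = \left(-4\right) 12 \cdot 8 = \left(-48\right) 8 = -384$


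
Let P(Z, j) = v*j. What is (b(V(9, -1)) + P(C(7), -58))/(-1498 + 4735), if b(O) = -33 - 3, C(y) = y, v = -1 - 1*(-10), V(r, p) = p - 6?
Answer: -186/1079 ≈ -0.17238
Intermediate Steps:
V(r, p) = -6 + p
v = 9 (v = -1 + 10 = 9)
b(O) = -36
P(Z, j) = 9*j
(b(V(9, -1)) + P(C(7), -58))/(-1498 + 4735) = (-36 + 9*(-58))/(-1498 + 4735) = (-36 - 522)/3237 = -558*1/3237 = -186/1079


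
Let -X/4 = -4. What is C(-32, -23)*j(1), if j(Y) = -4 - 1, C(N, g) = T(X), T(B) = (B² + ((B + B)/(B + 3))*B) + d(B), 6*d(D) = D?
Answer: -81400/57 ≈ -1428.1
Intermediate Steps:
d(D) = D/6
X = 16 (X = -4*(-4) = 16)
T(B) = B² + B/6 + 2*B²/(3 + B) (T(B) = (B² + ((B + B)/(B + 3))*B) + B/6 = (B² + ((2*B)/(3 + B))*B) + B/6 = (B² + (2*B/(3 + B))*B) + B/6 = (B² + 2*B²/(3 + B)) + B/6 = B² + B/6 + 2*B²/(3 + B))
C(N, g) = 16280/57 (C(N, g) = (⅙)*16*(3 + 6*16² + 31*16)/(3 + 16) = (⅙)*16*(3 + 6*256 + 496)/19 = (⅙)*16*(1/19)*(3 + 1536 + 496) = (⅙)*16*(1/19)*2035 = 16280/57)
j(Y) = -5
C(-32, -23)*j(1) = (16280/57)*(-5) = -81400/57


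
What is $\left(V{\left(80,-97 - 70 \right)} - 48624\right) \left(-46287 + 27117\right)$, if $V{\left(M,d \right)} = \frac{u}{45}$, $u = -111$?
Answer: $932169366$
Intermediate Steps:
$V{\left(M,d \right)} = - \frac{37}{15}$ ($V{\left(M,d \right)} = - \frac{111}{45} = \left(-111\right) \frac{1}{45} = - \frac{37}{15}$)
$\left(V{\left(80,-97 - 70 \right)} - 48624\right) \left(-46287 + 27117\right) = \left(- \frac{37}{15} - 48624\right) \left(-46287 + 27117\right) = \left(- \frac{729397}{15}\right) \left(-19170\right) = 932169366$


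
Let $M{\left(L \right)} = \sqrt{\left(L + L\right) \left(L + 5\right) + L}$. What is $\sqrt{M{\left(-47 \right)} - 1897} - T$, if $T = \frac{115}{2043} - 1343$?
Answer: $\frac{2743634}{2043} + \sqrt{-1897 + \sqrt{3901}} \approx 1342.9 + 42.832 i$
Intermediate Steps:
$M{\left(L \right)} = \sqrt{L + 2 L \left(5 + L\right)}$ ($M{\left(L \right)} = \sqrt{2 L \left(5 + L\right) + L} = \sqrt{L + 2 L \left(5 + L\right)}$)
$T = - \frac{2743634}{2043}$ ($T = 115 \cdot \frac{1}{2043} - 1343 = \frac{115}{2043} - 1343 = - \frac{2743634}{2043} \approx -1342.9$)
$\sqrt{M{\left(-47 \right)} - 1897} - T = \sqrt{\sqrt{- 47 \left(11 + 2 \left(-47\right)\right)} - 1897} - - \frac{2743634}{2043} = \sqrt{\sqrt{- 47 \left(11 - 94\right)} - 1897} + \frac{2743634}{2043} = \sqrt{\sqrt{\left(-47\right) \left(-83\right)} - 1897} + \frac{2743634}{2043} = \sqrt{\sqrt{3901} - 1897} + \frac{2743634}{2043} = \sqrt{-1897 + \sqrt{3901}} + \frac{2743634}{2043} = \frac{2743634}{2043} + \sqrt{-1897 + \sqrt{3901}}$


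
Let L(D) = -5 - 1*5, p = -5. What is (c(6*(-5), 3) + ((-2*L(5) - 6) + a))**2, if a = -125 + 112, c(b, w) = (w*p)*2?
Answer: 841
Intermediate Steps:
c(b, w) = -10*w (c(b, w) = (w*(-5))*2 = -5*w*2 = -10*w)
L(D) = -10 (L(D) = -5 - 5 = -10)
a = -13
(c(6*(-5), 3) + ((-2*L(5) - 6) + a))**2 = (-10*3 + ((-2*(-10) - 6) - 13))**2 = (-30 + ((20 - 6) - 13))**2 = (-30 + (14 - 13))**2 = (-30 + 1)**2 = (-29)**2 = 841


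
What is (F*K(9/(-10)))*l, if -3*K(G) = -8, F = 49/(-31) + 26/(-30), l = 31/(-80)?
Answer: 569/225 ≈ 2.5289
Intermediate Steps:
l = -31/80 (l = 31*(-1/80) = -31/80 ≈ -0.38750)
F = -1138/465 (F = 49*(-1/31) + 26*(-1/30) = -49/31 - 13/15 = -1138/465 ≈ -2.4473)
K(G) = 8/3 (K(G) = -1/3*(-8) = 8/3)
(F*K(9/(-10)))*l = -1138/465*8/3*(-31/80) = -9104/1395*(-31/80) = 569/225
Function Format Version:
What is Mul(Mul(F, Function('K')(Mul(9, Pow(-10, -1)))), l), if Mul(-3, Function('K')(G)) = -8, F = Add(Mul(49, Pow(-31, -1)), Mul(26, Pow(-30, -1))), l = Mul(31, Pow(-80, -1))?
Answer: Rational(569, 225) ≈ 2.5289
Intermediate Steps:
l = Rational(-31, 80) (l = Mul(31, Rational(-1, 80)) = Rational(-31, 80) ≈ -0.38750)
F = Rational(-1138, 465) (F = Add(Mul(49, Rational(-1, 31)), Mul(26, Rational(-1, 30))) = Add(Rational(-49, 31), Rational(-13, 15)) = Rational(-1138, 465) ≈ -2.4473)
Function('K')(G) = Rational(8, 3) (Function('K')(G) = Mul(Rational(-1, 3), -8) = Rational(8, 3))
Mul(Mul(F, Function('K')(Mul(9, Pow(-10, -1)))), l) = Mul(Mul(Rational(-1138, 465), Rational(8, 3)), Rational(-31, 80)) = Mul(Rational(-9104, 1395), Rational(-31, 80)) = Rational(569, 225)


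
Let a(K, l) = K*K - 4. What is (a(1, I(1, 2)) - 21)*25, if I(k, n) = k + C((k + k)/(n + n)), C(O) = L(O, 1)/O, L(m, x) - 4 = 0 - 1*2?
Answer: -600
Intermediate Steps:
L(m, x) = 2 (L(m, x) = 4 + (0 - 1*2) = 4 + (0 - 2) = 4 - 2 = 2)
C(O) = 2/O
I(k, n) = k + 2*n/k (I(k, n) = k + 2/(((k + k)/(n + n))) = k + 2/(((2*k)/((2*n)))) = k + 2/(((2*k)*(1/(2*n)))) = k + 2/((k/n)) = k + 2*(n/k) = k + 2*n/k)
a(K, l) = -4 + K² (a(K, l) = K² - 4 = -4 + K²)
(a(1, I(1, 2)) - 21)*25 = ((-4 + 1²) - 21)*25 = ((-4 + 1) - 21)*25 = (-3 - 21)*25 = -24*25 = -600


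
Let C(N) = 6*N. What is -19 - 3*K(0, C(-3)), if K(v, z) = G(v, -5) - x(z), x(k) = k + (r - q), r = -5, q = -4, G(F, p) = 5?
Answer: -91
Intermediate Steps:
x(k) = -1 + k (x(k) = k + (-5 - 1*(-4)) = k + (-5 + 4) = k - 1 = -1 + k)
K(v, z) = 6 - z (K(v, z) = 5 - (-1 + z) = 5 + (1 - z) = 6 - z)
-19 - 3*K(0, C(-3)) = -19 - 3*(6 - 6*(-3)) = -19 - 3*(6 - 1*(-18)) = -19 - 3*(6 + 18) = -19 - 3*24 = -19 - 72 = -91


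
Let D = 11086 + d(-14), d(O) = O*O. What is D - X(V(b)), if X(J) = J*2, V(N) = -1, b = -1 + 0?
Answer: 11284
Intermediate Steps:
b = -1
d(O) = O**2
X(J) = 2*J
D = 11282 (D = 11086 + (-14)**2 = 11086 + 196 = 11282)
D - X(V(b)) = 11282 - 2*(-1) = 11282 - 1*(-2) = 11282 + 2 = 11284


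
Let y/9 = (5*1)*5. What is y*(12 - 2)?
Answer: 2250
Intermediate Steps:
y = 225 (y = 9*((5*1)*5) = 9*(5*5) = 9*25 = 225)
y*(12 - 2) = 225*(12 - 2) = 225*10 = 2250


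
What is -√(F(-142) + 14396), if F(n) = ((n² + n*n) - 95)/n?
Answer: -√284567858/142 ≈ -118.80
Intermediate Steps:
F(n) = (-95 + 2*n²)/n (F(n) = ((n² + n²) - 95)/n = (2*n² - 95)/n = (-95 + 2*n²)/n)
-√(F(-142) + 14396) = -√((-95/(-142) + 2*(-142)) + 14396) = -√((-95*(-1/142) - 284) + 14396) = -√((95/142 - 284) + 14396) = -√(-40233/142 + 14396) = -√(2003999/142) = -√284567858/142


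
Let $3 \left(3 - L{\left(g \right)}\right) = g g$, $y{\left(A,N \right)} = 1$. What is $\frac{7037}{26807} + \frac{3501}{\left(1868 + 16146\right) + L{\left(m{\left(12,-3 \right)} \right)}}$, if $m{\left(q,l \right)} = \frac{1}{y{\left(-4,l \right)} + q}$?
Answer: $\frac{111862919515}{244871704726} \approx 0.45682$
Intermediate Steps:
$m{\left(q,l \right)} = \frac{1}{1 + q}$
$L{\left(g \right)} = 3 - \frac{g^{2}}{3}$ ($L{\left(g \right)} = 3 - \frac{g g}{3} = 3 - \frac{g^{2}}{3}$)
$\frac{7037}{26807} + \frac{3501}{\left(1868 + 16146\right) + L{\left(m{\left(12,-3 \right)} \right)}} = \frac{7037}{26807} + \frac{3501}{\left(1868 + 16146\right) + \left(3 - \frac{\left(\frac{1}{1 + 12}\right)^{2}}{3}\right)} = 7037 \cdot \frac{1}{26807} + \frac{3501}{18014 + \left(3 - \frac{\left(\frac{1}{13}\right)^{2}}{3}\right)} = \frac{7037}{26807} + \frac{3501}{18014 + \left(3 - \frac{1}{3 \cdot 169}\right)} = \frac{7037}{26807} + \frac{3501}{18014 + \left(3 - \frac{1}{507}\right)} = \frac{7037}{26807} + \frac{3501}{18014 + \frac{1520}{507}} = \frac{7037}{26807} + \frac{3501}{\frac{9134618}{507}} = \frac{7037}{26807} + 3501 \cdot \frac{507}{9134618} = \frac{7037}{26807} + \frac{1775007}{9134618} = \frac{111862919515}{244871704726}$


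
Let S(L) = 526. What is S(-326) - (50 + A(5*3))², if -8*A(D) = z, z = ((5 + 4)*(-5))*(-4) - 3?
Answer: -16065/64 ≈ -251.02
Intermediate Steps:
z = 177 (z = (9*(-5))*(-4) - 3 = -45*(-4) - 3 = 180 - 3 = 177)
A(D) = -177/8 (A(D) = -⅛*177 = -177/8)
S(-326) - (50 + A(5*3))² = 526 - (50 - 177/8)² = 526 - (223/8)² = 526 - 1*49729/64 = 526 - 49729/64 = -16065/64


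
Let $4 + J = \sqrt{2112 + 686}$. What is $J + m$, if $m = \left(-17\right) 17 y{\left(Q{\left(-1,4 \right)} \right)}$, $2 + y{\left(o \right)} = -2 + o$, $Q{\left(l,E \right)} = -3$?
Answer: $2019 + \sqrt{2798} \approx 2071.9$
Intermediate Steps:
$y{\left(o \right)} = -4 + o$ ($y{\left(o \right)} = -2 + \left(-2 + o\right) = -4 + o$)
$m = 2023$ ($m = \left(-17\right) 17 \left(-4 - 3\right) = \left(-289\right) \left(-7\right) = 2023$)
$J = -4 + \sqrt{2798}$ ($J = -4 + \sqrt{2112 + 686} = -4 + \sqrt{2798} \approx 48.896$)
$J + m = \left(-4 + \sqrt{2798}\right) + 2023 = 2019 + \sqrt{2798}$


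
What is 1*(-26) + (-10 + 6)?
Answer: -30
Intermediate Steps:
1*(-26) + (-10 + 6) = -26 - 4 = -30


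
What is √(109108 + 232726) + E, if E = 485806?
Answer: 485806 + √341834 ≈ 4.8639e+5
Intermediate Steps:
√(109108 + 232726) + E = √(109108 + 232726) + 485806 = √341834 + 485806 = 485806 + √341834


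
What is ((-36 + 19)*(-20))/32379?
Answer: 340/32379 ≈ 0.010501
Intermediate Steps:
((-36 + 19)*(-20))/32379 = -17*(-20)*(1/32379) = 340*(1/32379) = 340/32379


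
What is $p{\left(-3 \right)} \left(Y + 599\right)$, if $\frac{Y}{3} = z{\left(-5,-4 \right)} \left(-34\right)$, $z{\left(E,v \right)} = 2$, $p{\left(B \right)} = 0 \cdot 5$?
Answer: $0$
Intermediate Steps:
$p{\left(B \right)} = 0$
$Y = -204$ ($Y = 3 \cdot 2 \left(-34\right) = 3 \left(-68\right) = -204$)
$p{\left(-3 \right)} \left(Y + 599\right) = 0 \left(-204 + 599\right) = 0 \cdot 395 = 0$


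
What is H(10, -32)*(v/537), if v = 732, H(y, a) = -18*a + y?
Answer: 142984/179 ≈ 798.79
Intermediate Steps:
H(y, a) = y - 18*a
H(10, -32)*(v/537) = (10 - 18*(-32))*(732/537) = (10 + 576)*(732*(1/537)) = 586*(244/179) = 142984/179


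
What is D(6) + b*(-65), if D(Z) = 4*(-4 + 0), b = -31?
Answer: 1999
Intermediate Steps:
D(Z) = -16 (D(Z) = 4*(-4) = -16)
D(6) + b*(-65) = -16 - 31*(-65) = -16 + 2015 = 1999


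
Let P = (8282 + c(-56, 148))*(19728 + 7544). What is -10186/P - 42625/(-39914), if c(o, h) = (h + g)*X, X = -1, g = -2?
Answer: 337765757857/316297056096 ≈ 1.0679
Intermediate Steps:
c(o, h) = 2 - h (c(o, h) = (h - 2)*(-1) = (-2 + h)*(-1) = 2 - h)
P = 221884992 (P = (8282 + (2 - 1*148))*(19728 + 7544) = (8282 + (2 - 148))*27272 = (8282 - 146)*27272 = 8136*27272 = 221884992)
-10186/P - 42625/(-39914) = -10186/221884992 - 42625/(-39914) = -10186*1/221884992 - 42625*(-1/39914) = -5093/110942496 + 42625/39914 = 337765757857/316297056096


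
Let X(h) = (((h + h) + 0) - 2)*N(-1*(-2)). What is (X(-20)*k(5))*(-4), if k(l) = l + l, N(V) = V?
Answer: 3360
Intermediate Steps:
k(l) = 2*l
X(h) = -4 + 4*h (X(h) = (((h + h) + 0) - 2)*(-1*(-2)) = ((2*h + 0) - 2)*2 = (2*h - 2)*2 = (-2 + 2*h)*2 = -4 + 4*h)
(X(-20)*k(5))*(-4) = ((-4 + 4*(-20))*(2*5))*(-4) = ((-4 - 80)*10)*(-4) = -84*10*(-4) = -840*(-4) = 3360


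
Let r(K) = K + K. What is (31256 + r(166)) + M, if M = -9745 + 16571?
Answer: 38414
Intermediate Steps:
r(K) = 2*K
M = 6826
(31256 + r(166)) + M = (31256 + 2*166) + 6826 = (31256 + 332) + 6826 = 31588 + 6826 = 38414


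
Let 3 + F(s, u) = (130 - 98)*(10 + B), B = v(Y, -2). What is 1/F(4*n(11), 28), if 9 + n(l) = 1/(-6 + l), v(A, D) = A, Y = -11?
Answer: -1/35 ≈ -0.028571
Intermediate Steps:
B = -11
n(l) = -9 + 1/(-6 + l)
F(s, u) = -35 (F(s, u) = -3 + (130 - 98)*(10 - 11) = -3 + 32*(-1) = -3 - 32 = -35)
1/F(4*n(11), 28) = 1/(-35) = -1/35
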